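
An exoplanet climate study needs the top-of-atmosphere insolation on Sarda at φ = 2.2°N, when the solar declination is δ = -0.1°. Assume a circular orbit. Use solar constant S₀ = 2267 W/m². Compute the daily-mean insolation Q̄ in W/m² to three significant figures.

Q̄ ≈ 721 W/m²

cos H₀ = −tan(+2.2°) tan(-0.100°) = 0.0001, H₀ = 1.5707 rad.
Bracket: H₀ sin φ sin δ + cos φ cos δ sin H₀ = 1.5707×0.03839×-0.00175 + 0.99926×1.00000×1.00000 = -0.000106 + 0.999260 = 0.999154.
Q̄ = (S₀/π) × [bracket] = (2267/π) × 0.999154 = 721.0 W/m².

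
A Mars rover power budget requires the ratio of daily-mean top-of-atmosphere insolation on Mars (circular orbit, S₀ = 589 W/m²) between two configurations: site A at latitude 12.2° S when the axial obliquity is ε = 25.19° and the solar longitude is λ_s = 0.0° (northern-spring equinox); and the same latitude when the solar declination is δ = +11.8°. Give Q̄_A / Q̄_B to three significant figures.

— Configuration A (φ=-12.2°):
Solar declination: sin δ = sin ε · sin λ_s = sin 25.19° × sin 0.0° = 0.00000, so δ = +0.000°.
cos H₀ = −tan(-12.2°) tan(+0.000°) = 0.0000, H₀ = 1.5708 rad.
Bracket: H₀ sin φ sin δ + cos φ cos δ sin H₀ = 1.5708×-0.21132×0.00000 + 0.97742×1.00000×1.00000 = -0.000000 + 0.977420 = 0.977420.
Q̄ = (S₀/π) × [bracket] = (589/π) × 0.977420 = 183.25 W/m².
— Configuration B (φ=-12.2°):
cos H₀ = −tan(-12.2°) tan(+11.800°) = 0.0452, H₀ = 1.5256 rad.
Bracket: H₀ sin φ sin δ + cos φ cos δ sin H₀ = 1.5256×-0.21132×0.20450 + 0.97742×0.97887×0.99898 = -0.065929 + 0.955791 = 0.889862.
Q̄ = (S₀/π) × [bracket] = (589/π) × 0.889862 = 166.84 W/m².
Ratio Q̄_A / Q̄_B = 183.25 / 166.84 = 1.098.

Q̄_A / Q̄_B ≈ 1.10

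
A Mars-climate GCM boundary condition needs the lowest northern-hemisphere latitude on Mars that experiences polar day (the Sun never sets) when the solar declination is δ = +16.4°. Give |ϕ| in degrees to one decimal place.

|ϕ| = 73.6°

Polar day requires cos h₀ = −tan ϕ tan δ ≤ −1, i.e. tan ϕ tan δ ≥ 1.
The boundary is |tan ϕ| · |tan δ| = 1, so |ϕ| = 90° − |δ| = 90° − 16.4° = 73.6° in the northern hemisphere.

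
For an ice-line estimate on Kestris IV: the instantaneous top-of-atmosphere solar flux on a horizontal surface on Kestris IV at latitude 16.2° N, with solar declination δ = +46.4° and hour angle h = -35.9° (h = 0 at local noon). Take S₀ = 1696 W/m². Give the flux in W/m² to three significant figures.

1.25e+03 W/m²

cos θ_z = sin φ sin δ + cos φ cos δ cos h = 0.202038 + 0.536440 = 0.738478.
Flux = S₀ · cos θ_z = 1696 × 0.738478 = 1252 W/m².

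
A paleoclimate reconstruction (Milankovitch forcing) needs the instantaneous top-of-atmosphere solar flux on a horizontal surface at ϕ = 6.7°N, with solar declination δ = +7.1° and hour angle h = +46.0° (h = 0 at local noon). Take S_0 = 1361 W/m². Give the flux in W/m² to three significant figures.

951 W/m²

cos θ_z = sin ϕ sin δ + cos ϕ cos δ cos h = 0.014421 + 0.684624 = 0.699045.
Flux = S_0 · cos θ_z = 1361 × 0.699045 = 951.4 W/m².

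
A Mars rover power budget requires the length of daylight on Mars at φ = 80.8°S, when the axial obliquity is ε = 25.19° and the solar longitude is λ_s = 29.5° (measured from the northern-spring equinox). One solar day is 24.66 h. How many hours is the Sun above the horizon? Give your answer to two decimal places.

Solar declination: sin δ = sin ε · sin λ_s = sin 25.19° × sin 29.5° = 0.20959, so δ = +12.098°.
cos H₀ = −tan φ · tan δ = 1.3234 ≥ 1, so the Sun never rises (polar night) and H₀ = 0.
Daylight = 2H₀/(2π) × 24.66 h = (0.0000/π) × 24.66 = 0.00 h.

0.00 h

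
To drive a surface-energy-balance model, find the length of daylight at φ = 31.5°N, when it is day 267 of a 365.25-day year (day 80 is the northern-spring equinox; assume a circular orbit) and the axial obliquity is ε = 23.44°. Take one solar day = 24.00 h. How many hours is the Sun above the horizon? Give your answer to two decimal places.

11.86 h

Solar longitude: λ_s = 360° × (267 − 80)/365.25 = 184.312°.
sin δ = sin 23.44° × sin 184.312° = -0.02991, so δ = -1.714°.
cos H₀ = −tan φ · tan δ = −tan(+31.5°) × tan(-1.714°) = 0.0183, so H₀ = 1.5525 rad = 88.95°.
Daylight = 2H₀/(2π) × 24.00 h = (1.5525/π) × 24.00 = 11.86 h.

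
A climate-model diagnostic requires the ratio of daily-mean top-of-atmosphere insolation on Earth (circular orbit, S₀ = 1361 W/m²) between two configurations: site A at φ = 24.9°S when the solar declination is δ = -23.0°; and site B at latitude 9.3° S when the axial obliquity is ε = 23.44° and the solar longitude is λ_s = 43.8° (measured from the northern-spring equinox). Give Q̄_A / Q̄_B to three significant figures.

— Configuration A (φ=-24.9°):
cos H₀ = −tan(-24.9°) tan(-23.000°) = -0.1970, H₀ = 1.7691 rad.
Bracket: H₀ sin φ sin δ + cos φ cos δ sin H₀ = 1.7691×-0.42104×-0.39073 + 0.90704×0.92050×0.98040 = 0.291040 + 0.818566 = 1.109606.
Q̄ = (S₀/π) × [bracket] = (1361/π) × 1.109606 = 480.70 W/m².
— Configuration B (φ=-9.3°):
Solar declination: sin δ = sin ε · sin λ_s = sin 23.44° × sin 43.8° = 0.27533, so δ = +15.981°.
cos H₀ = −tan(-9.3°) tan(+15.981°) = 0.0469, H₀ = 1.5239 rad.
Bracket: H₀ sin φ sin δ + cos φ cos δ sin H₀ = 1.5239×-0.16160×0.27533 + 0.98686×0.96135×0.99890 = -0.067803 + 0.947674 = 0.879871.
Q̄ = (S₀/π) × [bracket] = (1361/π) × 0.879871 = 381.18 W/m².
Ratio Q̄_A / Q̄_B = 480.70 / 381.18 = 1.261.

Q̄_A / Q̄_B ≈ 1.26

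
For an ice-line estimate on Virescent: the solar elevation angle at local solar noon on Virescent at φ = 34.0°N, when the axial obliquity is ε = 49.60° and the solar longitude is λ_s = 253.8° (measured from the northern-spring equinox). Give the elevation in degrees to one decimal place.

9.0°

Solar declination: sin δ = sin ε · sin λ_s = sin 49.60° × sin 253.8° = -0.73130, so δ = -46.996°.
At local noon the hour angle is zero, so the zenith angle equals |φ − δ| = |+34.0° − (-46.996°)| = 80.996°.
Elevation = 90° − 80.996° = 9.0°.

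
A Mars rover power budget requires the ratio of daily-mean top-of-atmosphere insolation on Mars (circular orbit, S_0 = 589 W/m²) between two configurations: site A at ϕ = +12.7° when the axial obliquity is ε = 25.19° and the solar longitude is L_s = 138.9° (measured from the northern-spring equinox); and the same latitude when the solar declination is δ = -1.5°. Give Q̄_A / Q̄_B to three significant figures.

— Configuration A (ϕ=+12.7°):
Solar declination: sin δ = sin ε · sin L_s = sin 25.19° × sin 138.9° = 0.27979, so δ = +16.248°.
cos h₀ = −tan(+12.7°) tan(+16.248°) = -0.0657, h₀ = 1.6365 rad.
Bracket: h₀ sin ϕ sin δ + cos ϕ cos δ sin h₀ = 1.6365×0.21985×0.27979 + 0.97553×0.96006×0.99784 = 0.100664 + 0.934544 = 1.035208.
Q̄ = (S_0/π) × [bracket] = (589/π) × 1.035208 = 194.09 W/m².
— Configuration B (ϕ=+12.7°):
cos h₀ = −tan(+12.7°) tan(-1.500°) = 0.0059, h₀ = 1.5649 rad.
Bracket: h₀ sin ϕ sin δ + cos ϕ cos δ sin h₀ = 1.5649×0.21985×-0.02618 + 0.97553×0.99966×0.99998 = -0.009007 + 0.975179 = 0.966172.
Q̄ = (S_0/π) × [bracket] = (589/π) × 0.966172 = 181.14 W/m².
Ratio Q̄_A / Q̄_B = 194.09 / 181.14 = 1.071.

Q̄_A / Q̄_B ≈ 1.07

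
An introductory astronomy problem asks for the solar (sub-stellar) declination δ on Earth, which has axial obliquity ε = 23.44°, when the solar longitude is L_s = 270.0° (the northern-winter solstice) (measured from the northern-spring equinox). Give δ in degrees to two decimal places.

δ = -23.44°

sin δ = sin ε · sin L_s = sin 23.44° × sin 270.0° = -0.397789.
δ = arcsin(-0.397789) = -23.44°.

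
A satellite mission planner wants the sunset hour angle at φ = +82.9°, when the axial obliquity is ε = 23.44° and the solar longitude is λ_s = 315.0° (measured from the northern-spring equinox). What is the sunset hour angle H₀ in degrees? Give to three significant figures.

Solar declination: sin δ = sin ε · sin λ_s = sin 23.44° × sin 315.0° = -0.28128, so δ = -16.337°.
cos H₀ = −tan φ · tan δ = 2.3533 ≥ 1, so the Sun never rises (polar night) and H₀ = 0.

H₀ = 0.00°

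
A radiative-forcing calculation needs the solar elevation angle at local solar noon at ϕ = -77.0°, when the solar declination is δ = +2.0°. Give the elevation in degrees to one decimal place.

11.0°

At local noon the hour angle is zero, so the zenith angle equals |ϕ − δ| = |-77.0° − (+2.000°)| = 79.000°.
Elevation = 90° − 79.000° = 11.0°.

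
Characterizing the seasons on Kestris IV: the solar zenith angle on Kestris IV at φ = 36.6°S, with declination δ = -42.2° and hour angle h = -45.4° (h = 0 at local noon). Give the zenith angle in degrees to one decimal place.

cos θ_z = sin φ sin δ + cos φ cos δ cos h = 0.400497 + 0.417592 = 0.818089.
θ_z = arccos(0.818089) = 35.1°.

θ_z = 35.1°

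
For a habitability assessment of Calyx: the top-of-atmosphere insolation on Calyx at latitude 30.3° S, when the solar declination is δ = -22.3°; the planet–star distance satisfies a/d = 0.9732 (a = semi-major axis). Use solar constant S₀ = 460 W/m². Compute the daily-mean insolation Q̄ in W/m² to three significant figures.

Q̄ ≈ 156 W/m²

cos H₀ = −tan(-30.3°) tan(-22.300°) = -0.2397, H₀ = 1.8128 rad.
Bracket: H₀ sin φ sin δ + cos φ cos δ sin H₀ = 1.8128×-0.50453×-0.37946 + 0.86340×0.92521×0.97086 = 0.347059 + 0.775549 = 1.122608.
Inverse-square distance factor (a/d)² = 0.9732² = 0.947118.
Q̄ = (S₀/π) × 0.947118 × [bracket] = (460/π) × 0.947118 × 1.122608 = 155.7 W/m².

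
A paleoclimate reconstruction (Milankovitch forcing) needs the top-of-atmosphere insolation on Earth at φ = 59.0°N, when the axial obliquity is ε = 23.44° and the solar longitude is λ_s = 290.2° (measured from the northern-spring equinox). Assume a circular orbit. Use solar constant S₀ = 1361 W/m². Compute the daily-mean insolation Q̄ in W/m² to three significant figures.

Q̄ ≈ 37.7 W/m²

Solar declination: sin δ = sin ε · sin λ_s = sin 23.44° × sin 290.2° = -0.37332, so δ = -21.921°.
cos H₀ = −tan(+59.0°) tan(-21.921°) = 0.6697, H₀ = 0.8369 rad.
Bracket: H₀ sin φ sin δ + cos φ cos δ sin H₀ = 0.8369×0.85717×-0.37332 + 0.51504×0.92770×0.74260 = -0.267807 + 0.354816 = 0.087009.
Q̄ = (S₀/π) × [bracket] = (1361/π) × 0.087009 = 37.69 W/m².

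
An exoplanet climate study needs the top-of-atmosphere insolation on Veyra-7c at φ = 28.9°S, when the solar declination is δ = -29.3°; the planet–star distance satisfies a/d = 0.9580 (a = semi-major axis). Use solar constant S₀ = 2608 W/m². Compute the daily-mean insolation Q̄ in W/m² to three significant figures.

cos H₀ = −tan(-28.9°) tan(-29.300°) = -0.3098, H₀ = 1.8858 rad.
Bracket: H₀ sin φ sin δ + cos φ cos δ sin H₀ = 1.8858×-0.48328×-0.48938 + 0.87546×0.87207×0.95081 = 0.446006 + 0.725908 = 1.171914.
Inverse-square distance factor (a/d)² = 0.9580² = 0.917764.
Q̄ = (S₀/π) × 0.917764 × [bracket] = (2608/π) × 0.917764 × 1.171914 = 892.9 W/m².

Q̄ ≈ 893 W/m²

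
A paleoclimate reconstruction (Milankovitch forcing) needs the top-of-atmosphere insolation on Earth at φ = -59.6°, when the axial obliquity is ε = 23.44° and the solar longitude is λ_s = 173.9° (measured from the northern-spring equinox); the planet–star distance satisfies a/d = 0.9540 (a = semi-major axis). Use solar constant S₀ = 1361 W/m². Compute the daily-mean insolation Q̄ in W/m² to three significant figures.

Q̄ ≈ 177 W/m²

Solar declination: sin δ = sin ε · sin λ_s = sin 23.44° × sin 173.9° = 0.04227, so δ = +2.423°.
cos H₀ = −tan(-59.6°) tan(+2.423°) = 0.0721, H₀ = 1.4986 rad.
Bracket: H₀ sin φ sin δ + cos φ cos δ sin H₀ = 1.4986×-0.86251×0.04227 + 0.50603×0.99911×0.99740 = -0.054636 + 0.504265 = 0.449629.
Inverse-square distance factor (a/d)² = 0.9540² = 0.910116.
Q̄ = (S₀/π) × 0.910116 × [bracket] = (1361/π) × 0.910116 × 0.449629 = 177.3 W/m².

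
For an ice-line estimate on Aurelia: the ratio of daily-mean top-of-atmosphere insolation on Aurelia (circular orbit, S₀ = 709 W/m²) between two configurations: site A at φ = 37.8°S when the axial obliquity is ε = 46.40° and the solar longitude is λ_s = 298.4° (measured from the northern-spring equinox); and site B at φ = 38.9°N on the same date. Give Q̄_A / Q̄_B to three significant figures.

Q̄_A / Q̄_B ≈ 12.2

— Configuration A (φ=-37.8°):
Solar declination: sin δ = sin ε · sin λ_s = sin 46.40° × sin 298.4° = -0.63702, so δ = -39.570°.
cos H₀ = −tan(-37.8°) tan(-39.570°) = -0.6410, H₀ = 2.2666 rad.
Bracket: H₀ sin φ sin δ + cos φ cos δ sin H₀ = 2.2666×-0.61291×-0.63702 + 0.79016×0.77085×0.76753 = 0.884962 + 0.467499 = 1.352461.
Q̄ = (S₀/π) × [bracket] = (709/π) × 1.352461 = 305.23 W/m².
— Configuration B (φ=+38.9°):
cos H₀ = −tan(+38.9°) tan(-39.570°) = 0.6668, H₀ = 0.8409 rad.
Bracket: H₀ sin φ sin δ + cos φ cos δ sin H₀ = 0.8409×0.62796×-0.63702 + 0.77824×0.77085×0.74523 = -0.336379 + 0.447068 = 0.110689.
Q̄ = (S₀/π) × [bracket] = (709/π) × 0.110689 = 24.980 W/m².
Ratio Q̄_A / Q̄_B = 305.23 / 24.980 = 12.22.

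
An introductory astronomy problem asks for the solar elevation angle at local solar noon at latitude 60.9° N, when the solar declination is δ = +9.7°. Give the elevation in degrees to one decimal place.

38.8°

At local noon the hour angle is zero, so the zenith angle equals |φ − δ| = |+60.9° − (+9.700°)| = 51.200°.
Elevation = 90° − 51.200° = 38.8°.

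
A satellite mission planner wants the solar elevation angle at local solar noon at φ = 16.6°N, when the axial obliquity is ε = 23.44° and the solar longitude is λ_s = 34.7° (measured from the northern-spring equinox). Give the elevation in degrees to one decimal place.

86.5°

Solar declination: sin δ = sin ε · sin λ_s = sin 23.44° × sin 34.7° = 0.22645, so δ = +13.088°.
At local noon the hour angle is zero, so the zenith angle equals |φ − δ| = |+16.6° − (+13.088°)| = 3.512°.
Elevation = 90° − 3.512° = 86.5°.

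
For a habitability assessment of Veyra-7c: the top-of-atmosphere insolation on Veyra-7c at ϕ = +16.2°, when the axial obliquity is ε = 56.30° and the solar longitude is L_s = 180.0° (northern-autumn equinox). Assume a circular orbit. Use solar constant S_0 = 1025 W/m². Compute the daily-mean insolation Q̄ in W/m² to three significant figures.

Solar declination: sin δ = sin ε · sin L_s = sin 56.30° × sin 180.0° = 0.00000, so δ = +0.000°.
cos h₀ = −tan(+16.2°) tan(+0.000°) = -0.0000, h₀ = 1.5708 rad.
Bracket: h₀ sin ϕ sin δ + cos ϕ cos δ sin h₀ = 1.5708×0.27899×0.00000 + 0.96029×1.00000×1.00000 = 0.000000 + 0.960290 = 0.960290.
Q̄ = (S_0/π) × [bracket] = (1025/π) × 0.960290 = 313.3 W/m².

Q̄ ≈ 313 W/m²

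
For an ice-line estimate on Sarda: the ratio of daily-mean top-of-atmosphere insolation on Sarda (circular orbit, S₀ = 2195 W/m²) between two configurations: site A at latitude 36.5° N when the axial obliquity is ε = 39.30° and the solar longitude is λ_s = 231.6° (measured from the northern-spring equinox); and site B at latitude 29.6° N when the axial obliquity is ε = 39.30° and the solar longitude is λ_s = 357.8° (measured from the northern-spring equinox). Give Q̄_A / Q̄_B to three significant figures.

Q̄_A / Q̄_B ≈ 0.350

— Configuration A (φ=+36.5°):
Solar declination: sin δ = sin ε · sin λ_s = sin 39.30° × sin 231.6° = -0.49638, so δ = -29.761°.
cos H₀ = −tan(+36.5°) tan(-29.761°) = 0.4231, H₀ = 1.1339 rad.
Bracket: H₀ sin φ sin δ + cos φ cos δ sin H₀ = 1.1339×0.59482×-0.49638 + 0.80386×0.86811×0.90608 = -0.334792 + 0.632298 = 0.297506.
Q̄ = (S₀/π) × [bracket] = (2195/π) × 0.297506 = 207.86 W/m².
— Configuration B (φ=+29.6°):
Solar declination: sin δ = sin ε · sin λ_s = sin 39.30° × sin 357.8° = -0.02431, so δ = -1.393°.
cos H₀ = −tan(+29.6°) tan(-1.393°) = 0.0138, H₀ = 1.5570 rad.
Bracket: H₀ sin φ sin δ + cos φ cos δ sin H₀ = 1.5570×0.49394×-0.02431 + 0.86949×0.99970×0.99990 = -0.018696 + 0.869142 = 0.850446.
Q̄ = (S₀/π) × [bracket] = (2195/π) × 0.850446 = 594.20 W/m².
Ratio Q̄_A / Q̄_B = 207.86 / 594.20 = 0.3498.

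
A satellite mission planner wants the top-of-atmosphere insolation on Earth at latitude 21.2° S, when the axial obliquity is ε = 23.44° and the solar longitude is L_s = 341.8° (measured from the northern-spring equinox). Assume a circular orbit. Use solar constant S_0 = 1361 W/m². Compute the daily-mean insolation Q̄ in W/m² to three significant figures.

Solar declination: sin δ = sin ε · sin L_s = sin 23.44° × sin 341.8° = -0.12424, so δ = -7.137°.
cos h₀ = −tan(-21.2°) tan(-7.137°) = -0.0486, h₀ = 1.6194 rad.
Bracket: h₀ sin ϕ sin δ + cos ϕ cos δ sin h₀ = 1.6194×-0.36162×-0.12424 + 0.93232×0.99225×0.99882 = 0.072756 + 0.924003 = 0.996759.
Q̄ = (S_0/π) × [bracket] = (1361/π) × 0.996759 = 431.8 W/m².

Q̄ ≈ 432 W/m²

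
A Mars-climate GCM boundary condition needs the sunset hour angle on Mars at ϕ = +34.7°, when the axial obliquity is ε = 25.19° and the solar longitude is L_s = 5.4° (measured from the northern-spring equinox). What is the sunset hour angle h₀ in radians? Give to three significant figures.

h₀ = 1.60 rad

Solar declination: sin δ = sin ε · sin L_s = sin 25.19° × sin 5.4° = 0.04005, so δ = +2.296°.
cos h₀ = −tan ϕ · tan δ = −tan(+34.7°) × tan(+2.296°) = -0.0278, so h₀ = 1.5986 rad = 91.59°.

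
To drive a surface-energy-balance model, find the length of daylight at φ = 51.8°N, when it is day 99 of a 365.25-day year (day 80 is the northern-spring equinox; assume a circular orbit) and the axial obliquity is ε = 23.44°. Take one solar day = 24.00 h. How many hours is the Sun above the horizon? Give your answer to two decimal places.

13.26 h

Solar longitude: λ_s = 360° × (99 − 80)/365.25 = 18.727°.
sin δ = sin 23.44° × sin 18.727° = 0.12771, so δ = +7.337°.
cos H₀ = −tan φ · tan δ = −tan(+51.8°) × tan(+7.337°) = -0.1636, so H₀ = 1.7352 rad = 99.42°.
Daylight = 2H₀/(2π) × 24.00 h = (1.7352/π) × 24.00 = 13.26 h.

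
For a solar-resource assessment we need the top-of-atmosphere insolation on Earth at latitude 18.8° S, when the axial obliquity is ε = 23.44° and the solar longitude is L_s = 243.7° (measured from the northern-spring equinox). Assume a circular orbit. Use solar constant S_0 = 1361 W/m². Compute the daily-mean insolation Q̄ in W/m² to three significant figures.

Q̄ ≈ 465 W/m²

Solar declination: sin δ = sin ε · sin L_s = sin 23.44° × sin 243.7° = -0.35661, so δ = -20.892°.
cos h₀ = −tan(-18.8°) tan(-20.892°) = -0.1299, h₀ = 1.7011 rad.
Bracket: h₀ sin ϕ sin δ + cos ϕ cos δ sin h₀ = 1.7011×-0.32227×-0.35661 + 0.94665×0.93425×0.99152 = 0.195498 + 0.876908 = 1.072406.
Q̄ = (S_0/π) × [bracket] = (1361/π) × 1.072406 = 464.6 W/m².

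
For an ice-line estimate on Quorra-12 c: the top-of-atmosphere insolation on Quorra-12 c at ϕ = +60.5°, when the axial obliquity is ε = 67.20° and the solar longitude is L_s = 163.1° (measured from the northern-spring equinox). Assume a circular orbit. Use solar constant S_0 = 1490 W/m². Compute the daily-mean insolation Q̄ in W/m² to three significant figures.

Solar declination: sin δ = sin ε · sin L_s = sin 67.20° × sin 163.1° = 0.26799, so δ = +15.545°.
cos h₀ = −tan(+60.5°) tan(+15.545°) = -0.4916, h₀ = 2.0848 rad.
Bracket: h₀ sin ϕ sin δ + cos ϕ cos δ sin h₀ = 2.0848×0.87036×0.26799 + 0.49242×0.96342×0.87079 = 0.486275 + 0.413109 = 0.899384.
Q̄ = (S_0/π) × [bracket] = (1490/π) × 0.899384 = 426.6 W/m².

Q̄ ≈ 427 W/m²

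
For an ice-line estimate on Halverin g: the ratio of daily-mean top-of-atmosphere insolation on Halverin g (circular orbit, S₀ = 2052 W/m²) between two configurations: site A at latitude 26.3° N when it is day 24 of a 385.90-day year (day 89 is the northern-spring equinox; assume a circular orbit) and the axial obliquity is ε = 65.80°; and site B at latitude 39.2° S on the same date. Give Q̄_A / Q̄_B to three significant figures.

Q̄_A / Q̄_B ≈ 0.0692

— Configuration A (φ=+26.3°):
Solar longitude: λ_s = 360° × (24 − 89)/385.90 = -60.637°, i.e. -60.637° + 360° = 299.363°.
sin δ = sin 65.80° × sin 299.363° = -0.79494, so δ = -52.650°.
cos H₀ = −tan(+26.3°) tan(-52.650°) = 0.6476, H₀ = 0.8664 rad.
Bracket: H₀ sin φ sin δ + cos φ cos δ sin H₀ = 0.8664×0.44307×-0.79494 + 0.89649×0.60668×0.76198 = -0.305158 + 0.414428 = 0.109270.
Q̄ = (S₀/π) × [bracket] = (2052/π) × 0.109270 = 71.372 W/m².
— Configuration B (φ=-39.2°):
cos H₀ = −tan(-39.2°) tan(-52.650°) = -1.0687 ≤ −1 ⇒ polar day, H₀ = π.
Bracket: H₀ sin φ sin δ + cos φ cos δ sin H₀ = 3.1416×-0.63203×-0.79494 + 0.77494×0.60668×0.00000 = 1.578421 + 0.000000 = 1.578421.
Q̄ = (S₀/π) × [bracket] = (2052/π) × 1.578421 = 1031.0 W/m².
Ratio Q̄_A / Q̄_B = 71.372 / 1031.0 = 0.06923.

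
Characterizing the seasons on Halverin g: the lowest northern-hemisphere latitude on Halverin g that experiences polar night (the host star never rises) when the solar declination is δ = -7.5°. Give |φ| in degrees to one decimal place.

Polar night requires cos H₀ = −tan φ tan δ ≥ 1, i.e. tan φ tan δ ≤ −1.
The boundary is |tan φ| · |tan δ| = 1, so |φ| = 90° − |δ| = 90° − 7.5° = 82.5° in the northern hemisphere.

|φ| = 82.5°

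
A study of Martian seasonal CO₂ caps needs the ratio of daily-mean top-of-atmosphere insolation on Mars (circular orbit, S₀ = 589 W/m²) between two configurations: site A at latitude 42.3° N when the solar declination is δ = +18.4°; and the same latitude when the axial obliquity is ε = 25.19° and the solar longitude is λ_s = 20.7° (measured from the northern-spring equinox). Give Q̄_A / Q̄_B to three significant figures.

Q̄_A / Q̄_B ≈ 1.19

— Configuration A (φ=+42.3°):
cos H₀ = −tan(+42.3°) tan(+18.400°) = -0.3027, H₀ = 1.8783 rad.
Bracket: H₀ sin φ sin δ + cos φ cos δ sin H₀ = 1.8783×0.67301×0.31565 + 0.73963×0.94888×0.95309 = 0.399018 + 0.668898 = 1.067916.
Q̄ = (S₀/π) × [bracket] = (589/π) × 1.067916 = 200.22 W/m².
— Configuration B (φ=+42.3°):
Solar declination: sin δ = sin ε · sin λ_s = sin 25.19° × sin 20.7° = 0.15045, so δ = +8.653°.
cos H₀ = −tan(+42.3°) tan(+8.653°) = -0.1385, H₀ = 1.7097 rad.
Bracket: H₀ sin φ sin δ + cos φ cos δ sin H₀ = 1.7097×0.67301×0.15045 + 0.73963×0.98862×0.99037 = 0.173115 + 0.724171 = 0.897286.
Q̄ = (S₀/π) × [bracket] = (589/π) × 0.897286 = 168.23 W/m².
Ratio Q̄_A / Q̄_B = 200.22 / 168.23 = 1.190.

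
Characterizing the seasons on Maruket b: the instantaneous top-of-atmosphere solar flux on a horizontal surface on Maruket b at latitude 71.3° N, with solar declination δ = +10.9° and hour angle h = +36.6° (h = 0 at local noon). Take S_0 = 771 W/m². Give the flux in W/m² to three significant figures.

cos θ_z = sin ϕ sin δ + cos ϕ cos δ cos h = 0.179113 + 0.252750 = 0.431863.
Flux = S_0 · cos θ_z = 771 × 0.431863 = 333.0 W/m².

333 W/m²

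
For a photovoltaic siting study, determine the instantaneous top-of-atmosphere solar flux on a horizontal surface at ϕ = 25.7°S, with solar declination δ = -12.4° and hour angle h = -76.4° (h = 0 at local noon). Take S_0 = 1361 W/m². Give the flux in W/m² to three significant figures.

408 W/m²

cos θ_z = sin ϕ sin δ + cos ϕ cos δ cos h = 0.093122 + 0.206938 = 0.300060.
Flux = S_0 · cos θ_z = 1361 × 0.300060 = 408.4 W/m².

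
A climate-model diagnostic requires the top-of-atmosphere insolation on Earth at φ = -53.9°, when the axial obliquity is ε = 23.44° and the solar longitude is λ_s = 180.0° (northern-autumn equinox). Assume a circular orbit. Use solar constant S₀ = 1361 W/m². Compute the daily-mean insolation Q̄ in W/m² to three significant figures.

Q̄ ≈ 255 W/m²

Solar declination: sin δ = sin ε · sin λ_s = sin 23.44° × sin 180.0° = 0.00000, so δ = +0.000°.
cos H₀ = −tan(-53.9°) tan(+0.000°) = 0.0000, H₀ = 1.5708 rad.
Bracket: H₀ sin φ sin δ + cos φ cos δ sin H₀ = 1.5708×-0.80799×0.00000 + 0.58920×1.00000×1.00000 = -0.000000 + 0.589200 = 0.589200.
Q̄ = (S₀/π) × [bracket] = (1361/π) × 0.589200 = 255.3 W/m².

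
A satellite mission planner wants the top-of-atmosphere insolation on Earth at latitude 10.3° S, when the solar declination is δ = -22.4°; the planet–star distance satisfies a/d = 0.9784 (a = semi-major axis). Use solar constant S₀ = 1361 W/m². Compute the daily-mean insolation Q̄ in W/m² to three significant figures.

Q̄ ≈ 423 W/m²

cos H₀ = −tan(-10.3°) tan(-22.400°) = -0.0749, H₀ = 1.6458 rad.
Bracket: H₀ sin φ sin δ + cos φ cos δ sin H₀ = 1.6458×-0.17880×-0.38107 + 0.98389×0.92455×0.99719 = 0.112137 + 0.907099 = 1.019236.
Inverse-square distance factor (a/d)² = 0.9784² = 0.957267.
Q̄ = (S₀/π) × 0.957267 × [bracket] = (1361/π) × 0.957267 × 1.019236 = 422.7 W/m².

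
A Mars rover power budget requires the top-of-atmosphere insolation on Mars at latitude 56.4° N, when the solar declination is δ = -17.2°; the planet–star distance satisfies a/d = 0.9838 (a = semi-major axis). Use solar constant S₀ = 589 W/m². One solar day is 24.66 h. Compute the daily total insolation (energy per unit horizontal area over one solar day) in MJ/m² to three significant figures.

3.23 MJ/m²

cos H₀ = −tan(+56.4°) tan(-17.200°) = 0.4659, H₀ = 1.0861 rad.
Bracket: H₀ sin φ sin δ + cos φ cos δ sin H₀ = 1.0861×0.83292×-0.29571 + 0.55339×0.95528×0.88483 = -0.267509 + 0.467759 = 0.200250.
Inverse-square distance factor (a/d)² = 0.9838² = 0.967862.
Q̄ = (S₀/π) × 0.967862 × [bracket] = (589/π) × 0.967862 × 0.200250 = 36.337 W/m².
Daily total = Q̄ × 24.66 h × 3600 s/h = 36.337 × 24.66 × 3600 / 10⁶ = 3.226 MJ/m².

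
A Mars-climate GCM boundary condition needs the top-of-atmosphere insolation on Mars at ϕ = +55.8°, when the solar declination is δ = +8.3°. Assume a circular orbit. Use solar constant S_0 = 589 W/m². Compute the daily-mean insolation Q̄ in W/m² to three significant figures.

Q̄ ≈ 142 W/m²

cos h₀ = −tan(+55.8°) tan(+8.300°) = -0.2147, h₀ = 1.7871 rad.
Bracket: h₀ sin ϕ sin δ + cos ϕ cos δ sin h₀ = 1.7871×0.82708×0.14436 + 0.56208×0.98953×0.97669 = 0.213375 + 0.543230 = 0.756605.
Q̄ = (S_0/π) × [bracket] = (589/π) × 0.756605 = 141.9 W/m².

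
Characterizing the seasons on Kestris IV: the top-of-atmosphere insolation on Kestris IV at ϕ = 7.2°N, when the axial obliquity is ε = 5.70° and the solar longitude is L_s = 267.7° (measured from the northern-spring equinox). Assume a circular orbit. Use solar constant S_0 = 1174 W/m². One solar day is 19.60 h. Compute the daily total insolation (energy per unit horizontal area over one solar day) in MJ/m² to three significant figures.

Solar declination: sin δ = sin ε · sin L_s = sin 5.70° × sin 267.7° = -0.09924, so δ = -5.695°.
cos h₀ = −tan(+7.2°) tan(-5.695°) = 0.0126, h₀ = 1.5582 rad.
Bracket: h₀ sin ϕ sin δ + cos ϕ cos δ sin h₀ = 1.5582×0.12533×-0.09924 + 0.99211×0.99506×0.99992 = -0.019381 + 0.987130 = 0.967749.
Q̄ = (S_0/π) × [bracket] = (1174/π) × 0.967749 = 361.64 W/m².
Daily total = Q̄ × 19.60 h × 3600 s/h = 361.64 × 19.60 × 3600 / 10⁶ = 25.52 MJ/m².

25.5 MJ/m²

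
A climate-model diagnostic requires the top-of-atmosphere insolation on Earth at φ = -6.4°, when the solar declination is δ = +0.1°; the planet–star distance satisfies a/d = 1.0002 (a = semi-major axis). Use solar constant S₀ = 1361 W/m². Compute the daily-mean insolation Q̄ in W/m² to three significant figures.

Q̄ ≈ 431 W/m²

cos H₀ = −tan(-6.4°) tan(+0.100°) = 0.0002, H₀ = 1.5706 rad.
Bracket: H₀ sin φ sin δ + cos φ cos δ sin H₀ = 1.5706×-0.11147×0.00175 + 0.99377×1.00000×1.00000 = -0.000306 + 0.993770 = 0.993464.
Inverse-square distance factor (a/d)² = 1.0002² = 1.000400.
Q̄ = (S₀/π) × 1.000400 × [bracket] = (1361/π) × 1.000400 × 0.993464 = 430.6 W/m².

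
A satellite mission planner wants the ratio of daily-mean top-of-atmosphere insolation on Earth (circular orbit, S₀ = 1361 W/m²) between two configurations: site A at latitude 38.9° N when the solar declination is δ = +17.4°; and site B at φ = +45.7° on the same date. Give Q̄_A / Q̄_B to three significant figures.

— Configuration A (φ=+38.9°):
cos H₀ = −tan(+38.9°) tan(+17.400°) = -0.2529, H₀ = 1.8264 rad.
Bracket: H₀ sin φ sin δ + cos φ cos δ sin H₀ = 1.8264×0.62796×0.29904 + 0.77824×0.95424×0.96750 = 0.342971 + 0.718492 = 1.061463.
Q̄ = (S₀/π) × [bracket] = (1361/π) × 1.061463 = 459.85 W/m².
— Configuration B (φ=+45.7°):
cos H₀ = −tan(+45.7°) tan(+17.400°) = -0.3211, H₀ = 1.8977 rad.
Bracket: H₀ sin φ sin δ + cos φ cos δ sin H₀ = 1.8977×0.71569×0.29904 + 0.69842×0.95424×0.94703 = 0.406146 + 0.631158 = 1.037304.
Q̄ = (S₀/π) × [bracket] = (1361/π) × 1.037304 = 449.38 W/m².
Ratio Q̄_A / Q̄_B = 459.85 / 449.38 = 1.023.

Q̄_A / Q̄_B ≈ 1.02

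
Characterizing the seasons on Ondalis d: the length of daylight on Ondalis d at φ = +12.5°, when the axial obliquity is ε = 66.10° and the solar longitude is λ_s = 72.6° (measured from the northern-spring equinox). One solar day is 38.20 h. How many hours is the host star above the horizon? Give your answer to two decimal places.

Solar declination: sin δ = sin ε · sin λ_s = sin 66.10° × sin 72.6° = 0.87242, so δ = +60.741°.
cos H₀ = −tan φ · tan δ = −tan(+12.5°) × tan(+60.741°) = -0.3957, so H₀ = 1.9776 rad = 113.31°.
Daylight = 2H₀/(2π) × 38.20 h = (1.9776/π) × 38.20 = 24.05 h.

24.05 h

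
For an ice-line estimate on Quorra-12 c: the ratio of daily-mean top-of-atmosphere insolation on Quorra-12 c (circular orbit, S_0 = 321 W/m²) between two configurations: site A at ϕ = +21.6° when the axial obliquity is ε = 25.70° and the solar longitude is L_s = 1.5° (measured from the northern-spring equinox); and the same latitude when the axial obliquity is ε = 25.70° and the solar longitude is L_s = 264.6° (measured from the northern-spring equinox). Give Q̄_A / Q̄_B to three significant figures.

— Configuration A (ϕ=+21.6°):
Solar declination: sin δ = sin ε · sin L_s = sin 25.70° × sin 1.5° = 0.01135, so δ = +0.650°.
cos h₀ = −tan(+21.6°) tan(+0.650°) = -0.0045, h₀ = 1.5753 rad.
Bracket: h₀ sin ϕ sin δ + cos ϕ cos δ sin h₀ = 1.5753×0.36812×0.01135 + 0.92978×0.99994×0.99999 = 0.006582 + 0.929715 = 0.936297.
Q̄ = (S_0/π) × [bracket] = (321/π) × 0.936297 = 95.668 W/m².
— Configuration B (ϕ=+21.6°):
Solar declination: sin δ = sin ε · sin L_s = sin 25.70° × sin 264.6° = -0.43173, so δ = -25.578°.
cos h₀ = −tan(+21.6°) tan(-25.578°) = 0.1895, h₀ = 1.3801 rad.
Bracket: h₀ sin ϕ sin δ + cos ϕ cos δ sin h₀ = 1.3801×0.36812×-0.43173 + 0.92978×0.90200×0.98188 = -0.219337 + 0.823465 = 0.604128.
Q̄ = (S_0/π) × [bracket] = (321/π) × 0.604128 = 61.728 W/m².
Ratio Q̄_A / Q̄_B = 95.668 / 61.728 = 1.550.

Q̄_A / Q̄_B ≈ 1.55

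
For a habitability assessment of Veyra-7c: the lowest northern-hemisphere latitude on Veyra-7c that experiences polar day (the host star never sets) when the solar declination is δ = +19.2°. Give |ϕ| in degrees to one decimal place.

|ϕ| = 70.8°

Polar day requires cos h₀ = −tan ϕ tan δ ≤ −1, i.e. tan ϕ tan δ ≥ 1.
The boundary is |tan ϕ| · |tan δ| = 1, so |ϕ| = 90° − |δ| = 90° − 19.2° = 70.8° in the northern hemisphere.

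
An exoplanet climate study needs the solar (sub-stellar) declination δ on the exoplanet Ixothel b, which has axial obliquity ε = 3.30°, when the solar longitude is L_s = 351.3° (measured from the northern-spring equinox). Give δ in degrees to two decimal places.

δ = -0.50°

sin δ = sin ε · sin L_s = sin 3.30° × sin 351.3° = -0.008707.
δ = arcsin(-0.008707) = -0.50°.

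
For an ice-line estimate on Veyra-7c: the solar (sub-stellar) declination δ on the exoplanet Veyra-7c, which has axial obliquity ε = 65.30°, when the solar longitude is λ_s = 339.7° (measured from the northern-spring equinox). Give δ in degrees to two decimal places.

sin δ = sin ε · sin λ_s = sin 65.30° × sin 339.7° = -0.315194.
δ = arcsin(-0.315194) = -18.37°.

δ = -18.37°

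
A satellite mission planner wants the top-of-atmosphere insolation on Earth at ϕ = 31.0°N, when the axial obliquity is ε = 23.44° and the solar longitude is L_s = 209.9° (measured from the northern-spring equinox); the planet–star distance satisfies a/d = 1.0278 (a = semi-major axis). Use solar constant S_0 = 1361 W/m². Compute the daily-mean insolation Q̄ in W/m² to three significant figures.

Q̄ ≈ 314 W/m²

Solar declination: sin δ = sin ε · sin L_s = sin 23.44° × sin 209.9° = -0.19829, so δ = -11.437°.
cos h₀ = −tan(+31.0°) tan(-11.437°) = 0.1216, h₀ = 1.4489 rad.
Bracket: h₀ sin ϕ sin δ + cos ϕ cos δ sin h₀ = 1.4489×0.51504×-0.19829 + 0.85717×0.98014×0.99258 = -0.147972 + 0.833913 = 0.685941.
Inverse-square distance factor (a/d)² = 1.0278² = 1.056373.
Q̄ = (S_0/π) × 1.056373 × [bracket] = (1361/π) × 1.056373 × 0.685941 = 313.9 W/m².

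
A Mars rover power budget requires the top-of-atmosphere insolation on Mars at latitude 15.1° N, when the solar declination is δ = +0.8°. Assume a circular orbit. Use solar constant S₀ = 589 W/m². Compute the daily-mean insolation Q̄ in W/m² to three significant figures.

Q̄ ≈ 182 W/m²

cos H₀ = −tan(+15.1°) tan(+0.800°) = -0.0038, H₀ = 1.5746 rad.
Bracket: H₀ sin φ sin δ + cos φ cos δ sin H₀ = 1.5746×0.26050×0.01396 + 0.96547×0.99990×0.99999 = 0.005726 + 0.965364 = 0.971090.
Q̄ = (S₀/π) × [bracket] = (589/π) × 0.971090 = 182.1 W/m².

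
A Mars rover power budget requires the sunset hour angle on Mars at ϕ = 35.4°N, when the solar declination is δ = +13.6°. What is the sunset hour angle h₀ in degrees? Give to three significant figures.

cos h₀ = −tan ϕ · tan δ = −tan(+35.4°) × tan(+13.600°) = -0.1719, so h₀ = 1.7436 rad = 99.90°.

h₀ = 99.9°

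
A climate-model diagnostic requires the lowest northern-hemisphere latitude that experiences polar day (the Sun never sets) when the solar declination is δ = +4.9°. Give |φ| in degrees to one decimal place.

Polar day requires cos H₀ = −tan φ tan δ ≤ −1, i.e. tan φ tan δ ≥ 1.
The boundary is |tan φ| · |tan δ| = 1, so |φ| = 90° − |δ| = 90° − 4.9° = 85.1° in the northern hemisphere.

|φ| = 85.1°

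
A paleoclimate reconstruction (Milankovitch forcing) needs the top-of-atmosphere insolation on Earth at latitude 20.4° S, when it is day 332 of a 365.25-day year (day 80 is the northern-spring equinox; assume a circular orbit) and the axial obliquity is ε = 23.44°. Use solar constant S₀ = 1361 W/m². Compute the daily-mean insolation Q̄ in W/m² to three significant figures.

Solar longitude: λ_s = 360° × (332 − 80)/365.25 = 248.378°.
sin δ = sin 23.44° × sin 248.378° = -0.36980, so δ = -21.703°.
cos H₀ = −tan(-20.4°) tan(-21.703°) = -0.1480, H₀ = 1.7194 rad.
Bracket: H₀ sin φ sin δ + cos φ cos δ sin H₀ = 1.7194×-0.34857×-0.36980 + 0.93728×0.92911×0.98898 = 0.221633 + 0.861240 = 1.082873.
Q̄ = (S₀/π) × [bracket] = (1361/π) × 1.082873 = 469.1 W/m².

Q̄ ≈ 469 W/m²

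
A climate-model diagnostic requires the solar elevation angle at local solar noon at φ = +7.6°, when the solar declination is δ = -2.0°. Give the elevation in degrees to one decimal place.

80.4°

At local noon the hour angle is zero, so the zenith angle equals |φ − δ| = |+7.6° − (-2.000°)| = 9.600°.
Elevation = 90° − 9.600° = 80.4°.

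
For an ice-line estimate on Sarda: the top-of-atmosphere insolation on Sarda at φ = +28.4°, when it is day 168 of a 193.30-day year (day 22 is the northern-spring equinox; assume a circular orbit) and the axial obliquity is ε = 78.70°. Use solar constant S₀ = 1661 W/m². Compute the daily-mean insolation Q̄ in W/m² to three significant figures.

Q̄ ≈ 0.00 W/m²

Solar longitude: λ_s = 360° × (168 − 22)/193.30 = 271.909°.
sin δ = sin 78.70° × sin 271.909° = -0.98007, so δ = -78.542°.
cos H₀ = −tan(+28.4°) tan(-78.542°) = 2.6676 ≥ 1 ⇒ polar night, H₀ = 0 and Q̄ = 0.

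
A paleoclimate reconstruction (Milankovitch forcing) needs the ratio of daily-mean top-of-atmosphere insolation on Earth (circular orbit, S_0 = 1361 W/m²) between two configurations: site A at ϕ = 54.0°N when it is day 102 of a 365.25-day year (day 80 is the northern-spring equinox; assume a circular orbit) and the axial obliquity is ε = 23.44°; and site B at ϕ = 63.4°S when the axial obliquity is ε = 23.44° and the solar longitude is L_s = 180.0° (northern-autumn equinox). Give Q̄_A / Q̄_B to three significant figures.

— Configuration A (ϕ=+54.0°):
Solar longitude: L_s = 360° × (102 − 80)/365.25 = 21.684°.
sin δ = sin 23.44° × sin 21.684° = 0.14698, so δ = +8.452°.
cos h₀ = −tan(+54.0°) tan(+8.452°) = -0.2045, h₀ = 1.7768 rad.
Bracket: h₀ sin ϕ sin δ + cos ϕ cos δ sin h₀ = 1.7768×0.80902×0.14698 + 0.58779×0.98914×0.97886 = 0.211279 + 0.569116 = 0.780395.
Q̄ = (S_0/π) × [bracket] = (1361/π) × 0.780395 = 338.08 W/m².
— Configuration B (ϕ=-63.4°):
Solar declination: sin δ = sin ε · sin L_s = sin 23.44° × sin 180.0° = 0.00000, so δ = +0.000°.
cos h₀ = −tan(-63.4°) tan(+0.000°) = 0.0000, h₀ = 1.5708 rad.
Bracket: h₀ sin ϕ sin δ + cos ϕ cos δ sin h₀ = 1.5708×-0.89415×0.00000 + 0.44776×1.00000×1.00000 = -0.000000 + 0.447760 = 0.447760.
Q̄ = (S_0/π) × [bracket] = (1361/π) × 0.447760 = 193.98 W/m².
Ratio Q̄_A / Q̄_B = 338.08 / 193.98 = 1.743.

Q̄_A / Q̄_B ≈ 1.74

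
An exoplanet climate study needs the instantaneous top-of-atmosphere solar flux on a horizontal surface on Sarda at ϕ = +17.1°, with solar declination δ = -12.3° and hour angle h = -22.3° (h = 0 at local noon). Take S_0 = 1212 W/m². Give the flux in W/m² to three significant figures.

971 W/m²

cos θ_z = sin ϕ sin δ + cos ϕ cos δ cos h = -0.062640 + 0.864010 = 0.801370.
Flux = S_0 · cos θ_z = 1212 × 0.801370 = 971.3 W/m².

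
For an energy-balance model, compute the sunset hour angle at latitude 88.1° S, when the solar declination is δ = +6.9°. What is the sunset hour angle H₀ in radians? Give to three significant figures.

H₀ = 0.00 rad

cos H₀ = −tan φ · tan δ = 3.6479 ≥ 1, so the Sun never rises (polar night) and H₀ = 0.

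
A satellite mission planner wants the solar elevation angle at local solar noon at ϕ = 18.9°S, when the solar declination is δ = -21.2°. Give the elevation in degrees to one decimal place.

87.7°

At local noon the hour angle is zero, so the zenith angle equals |ϕ − δ| = |-18.9° − (-21.200°)| = 2.300°.
Elevation = 90° − 2.300° = 87.7°.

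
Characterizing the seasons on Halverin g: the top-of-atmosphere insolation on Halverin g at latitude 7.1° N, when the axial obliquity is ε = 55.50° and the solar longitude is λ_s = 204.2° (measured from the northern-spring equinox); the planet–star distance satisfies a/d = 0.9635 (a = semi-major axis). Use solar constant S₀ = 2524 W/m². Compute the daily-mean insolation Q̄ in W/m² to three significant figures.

Q̄ ≈ 648 W/m²

Solar declination: sin δ = sin ε · sin λ_s = sin 55.50° × sin 204.2° = -0.33783, so δ = -19.745°.
cos H₀ = −tan(+7.1°) tan(-19.745°) = 0.0447, H₀ = 1.5261 rad.
Bracket: H₀ sin φ sin δ + cos φ cos δ sin H₀ = 1.5261×0.12360×-0.33783 + 0.99233×0.94121×0.99900 = -0.063724 + 0.933057 = 0.869333.
Inverse-square distance factor (a/d)² = 0.9635² = 0.928332.
Q̄ = (S₀/π) × 0.928332 × [bracket] = (2524/π) × 0.928332 × 0.869333 = 648.4 W/m².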